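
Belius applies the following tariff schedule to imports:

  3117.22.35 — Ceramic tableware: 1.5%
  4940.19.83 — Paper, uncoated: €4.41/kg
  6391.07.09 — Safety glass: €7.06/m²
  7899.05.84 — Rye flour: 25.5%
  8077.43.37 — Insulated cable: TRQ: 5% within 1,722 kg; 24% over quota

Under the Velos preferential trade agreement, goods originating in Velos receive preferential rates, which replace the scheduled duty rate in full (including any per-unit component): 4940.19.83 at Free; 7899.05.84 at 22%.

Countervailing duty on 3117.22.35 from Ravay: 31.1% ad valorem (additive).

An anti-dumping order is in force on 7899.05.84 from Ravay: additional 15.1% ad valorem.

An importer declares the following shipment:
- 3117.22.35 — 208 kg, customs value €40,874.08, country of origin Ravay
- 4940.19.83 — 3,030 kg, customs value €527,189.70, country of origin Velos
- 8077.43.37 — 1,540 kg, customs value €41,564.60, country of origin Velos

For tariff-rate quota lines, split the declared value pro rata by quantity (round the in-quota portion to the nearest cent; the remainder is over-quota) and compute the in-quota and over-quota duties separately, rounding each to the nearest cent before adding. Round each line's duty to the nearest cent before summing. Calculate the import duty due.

Line 1 (3117.22.35, Ravay, 208 kg, €40,874.08):
Base rate for 3117.22.35 is 1.5%.
Additional duty on 3117.22.35 from Ravay: +31.1%. Applied ad valorem rate: 1.5% + 31.1% = 32.6%.
Duty = €40,874.08 × 32.6% = €13,324.95.
Line 2 (4940.19.83, Velos, 3,030 kg, €527,189.70):
Base rate for 4940.19.83 is €4.41/kg.
Origin Velos qualifies under the Belius–Velos agreement and 4940.19.83 is covered: preferential rate Free applies instead.
Duty = €527,189.70 × 0% = €0.00.
Line 3 (8077.43.37, Velos, 1,540 kg, €41,564.60):
Code 8077.43.37 is under a tariff-rate quota (threshold 1,722 kg). Quantity 1,540 kg is within the quota, so the in-quota rate 5% applies to the full value.
Duty = €41,564.60 × 5% = €2,078.23.
Total = €13,324.95 + €0.00 + €2,078.23 = €15,403.18.

€15,403.18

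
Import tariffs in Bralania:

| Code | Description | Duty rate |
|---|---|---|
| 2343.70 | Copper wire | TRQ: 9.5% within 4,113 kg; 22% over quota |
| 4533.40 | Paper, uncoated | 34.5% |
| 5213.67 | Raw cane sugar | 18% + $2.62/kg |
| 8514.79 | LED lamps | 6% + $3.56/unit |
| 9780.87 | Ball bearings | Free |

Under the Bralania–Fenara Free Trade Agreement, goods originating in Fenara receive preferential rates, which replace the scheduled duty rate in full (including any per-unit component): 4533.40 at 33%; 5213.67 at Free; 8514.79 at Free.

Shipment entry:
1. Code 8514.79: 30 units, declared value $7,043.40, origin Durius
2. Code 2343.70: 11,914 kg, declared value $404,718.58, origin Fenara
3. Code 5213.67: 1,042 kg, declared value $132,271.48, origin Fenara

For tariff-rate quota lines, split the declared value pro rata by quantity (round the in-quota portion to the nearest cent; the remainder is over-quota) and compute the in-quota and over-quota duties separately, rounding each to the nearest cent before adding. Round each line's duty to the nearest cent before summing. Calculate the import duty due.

Line 1 (8514.79, Durius, 30 units, $7,043.40):
Base rate for 8514.79 is 6% + $3.56/unit.
8514.79 has an FTA preferential rate, but origin Durius is not Fenara; base rate stands.
Duty = $7,043.40 × 6% + 30 × $3.56 = $529.40.
Line 2 (2343.70, Fenara, 11,914 kg, $404,718.58):
Code 2343.70 is under a tariff-rate quota (threshold 4,113 kg). In-quota: 4,113 kg at 9.5%; over-quota: 7,801 kg at 22%.
Pro-rata value split: in-quota = $404,718.58 × 4,113/11,914 = $139,718.61; over-quota = $404,718.58 − $139,718.61 = $264,999.97.
In-quota duty = $139,718.61 × 9.5% = $13,273.27. Over-quota duty = $264,999.97 × 22% = $58,299.99.
Line duty = $13,273.27 + $58,299.99 = $71,573.26.
Line 3 (5213.67, Fenara, 1,042 kg, $132,271.48):
Base rate for 5213.67 is 18% + $2.62/kg.
Origin Fenara qualifies under the Bralania–Fenara agreement and 5213.67 is covered: preferential rate Free applies instead.
Duty = $132,271.48 × 0% = $0.00.
Total = $529.40 + $71,573.26 + $0.00 = $72,102.66.

$72,102.66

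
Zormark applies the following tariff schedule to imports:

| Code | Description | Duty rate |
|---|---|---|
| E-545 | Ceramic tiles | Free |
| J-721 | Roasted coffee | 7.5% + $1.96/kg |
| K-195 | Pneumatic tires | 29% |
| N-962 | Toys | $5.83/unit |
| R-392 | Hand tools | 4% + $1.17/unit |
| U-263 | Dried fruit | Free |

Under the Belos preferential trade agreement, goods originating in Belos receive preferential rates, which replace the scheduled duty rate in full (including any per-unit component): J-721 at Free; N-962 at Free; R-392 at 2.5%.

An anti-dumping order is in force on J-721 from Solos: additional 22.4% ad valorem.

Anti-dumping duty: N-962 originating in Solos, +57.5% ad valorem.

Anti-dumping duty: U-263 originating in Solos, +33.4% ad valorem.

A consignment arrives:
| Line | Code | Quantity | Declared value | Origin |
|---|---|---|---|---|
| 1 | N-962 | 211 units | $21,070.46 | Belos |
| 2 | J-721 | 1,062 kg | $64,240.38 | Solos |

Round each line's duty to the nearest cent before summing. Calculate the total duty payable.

Line 1 (N-962, Belos, 211 units, $21,070.46):
Base rate for N-962 is $5.83/unit.
Origin Belos qualifies under the Zormark–Belos agreement and N-962 is covered: preferential rate Free applies instead.
The additional-duty order on N-962 targets Solos, not Belos; it does not apply.
Duty = $21,070.46 × 0% = $0.00.
Line 2 (J-721, Solos, 1,062 kg, $64,240.38):
Base rate for J-721 is 7.5% + $1.96/kg.
J-721 has an FTA preferential rate, but origin Solos is not Belos; base rate stands.
Additional duty on J-721 from Solos: +22.4%. Applied ad valorem rate: 7.5% + 22.4% = 29.9%.
Duty = $64,240.38 × 29.9% + 1,062 × $1.96 = $21,289.39.
Total = $0.00 + $21,289.39 = $21,289.39.

$21,289.39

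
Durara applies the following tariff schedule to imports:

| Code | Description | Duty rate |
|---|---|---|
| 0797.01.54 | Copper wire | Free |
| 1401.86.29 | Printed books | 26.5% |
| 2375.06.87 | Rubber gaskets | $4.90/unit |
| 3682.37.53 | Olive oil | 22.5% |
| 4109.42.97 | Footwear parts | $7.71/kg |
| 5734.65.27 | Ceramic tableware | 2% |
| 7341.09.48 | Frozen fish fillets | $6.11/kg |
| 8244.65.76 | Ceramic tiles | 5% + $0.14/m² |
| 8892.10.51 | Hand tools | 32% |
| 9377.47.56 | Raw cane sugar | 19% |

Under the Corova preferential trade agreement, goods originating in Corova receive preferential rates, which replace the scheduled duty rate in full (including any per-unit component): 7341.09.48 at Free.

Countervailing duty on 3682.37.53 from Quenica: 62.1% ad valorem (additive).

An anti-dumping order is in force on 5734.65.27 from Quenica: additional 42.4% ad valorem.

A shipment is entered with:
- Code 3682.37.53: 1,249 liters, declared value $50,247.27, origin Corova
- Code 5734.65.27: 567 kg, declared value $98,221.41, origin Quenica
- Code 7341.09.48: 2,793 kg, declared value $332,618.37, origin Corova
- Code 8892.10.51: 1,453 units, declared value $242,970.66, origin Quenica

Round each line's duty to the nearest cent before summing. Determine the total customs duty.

Line 1 (3682.37.53, Corova, 1,249 liters, $50,247.27):
Base rate for 3682.37.53 is 22.5%.
Origin Corova is the FTA partner but 3682.37.53 is not on the preference list; base rate stands.
The additional-duty order on 3682.37.53 targets Quenica, not Corova; it does not apply.
Duty = $50,247.27 × 22.5% = $11,305.64.
Line 2 (5734.65.27, Quenica, 567 kg, $98,221.41):
Base rate for 5734.65.27 is 2%.
Additional duty on 5734.65.27 from Quenica: +42.4%. Applied ad valorem rate: 2% + 42.4% = 44.4%.
Duty = $98,221.41 × 44.4% = $43,610.31.
Line 3 (7341.09.48, Corova, 2,793 kg, $332,618.37):
Base rate for 7341.09.48 is $6.11/kg.
Origin Corova qualifies under the Durara–Corova agreement and 7341.09.48 is covered: preferential rate Free applies instead.
Duty = $332,618.37 × 0% = $0.00.
Line 4 (8892.10.51, Quenica, 1,453 units, $242,970.66):
Base rate for 8892.10.51 is 32%.
Duty = $242,970.66 × 32% = $77,750.61.
Total = $11,305.64 + $43,610.31 + $0.00 + $77,750.61 = $132,666.56.

$132,666.56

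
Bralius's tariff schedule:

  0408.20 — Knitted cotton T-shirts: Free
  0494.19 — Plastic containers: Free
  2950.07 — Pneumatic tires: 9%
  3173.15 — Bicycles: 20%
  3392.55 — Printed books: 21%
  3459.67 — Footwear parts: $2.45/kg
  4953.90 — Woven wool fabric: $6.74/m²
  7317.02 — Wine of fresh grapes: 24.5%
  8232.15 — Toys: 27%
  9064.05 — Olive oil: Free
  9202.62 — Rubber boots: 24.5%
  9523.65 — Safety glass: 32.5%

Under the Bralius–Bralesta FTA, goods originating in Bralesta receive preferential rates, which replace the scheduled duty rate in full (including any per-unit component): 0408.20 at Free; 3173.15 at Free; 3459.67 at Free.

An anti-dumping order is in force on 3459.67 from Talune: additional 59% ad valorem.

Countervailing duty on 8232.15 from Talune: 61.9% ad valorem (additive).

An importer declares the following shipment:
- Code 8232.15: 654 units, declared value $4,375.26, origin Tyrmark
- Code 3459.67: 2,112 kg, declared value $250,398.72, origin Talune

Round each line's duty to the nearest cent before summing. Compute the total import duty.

$154,090.96

Line 1 (8232.15, Tyrmark, 654 units, $4,375.26):
Base rate for 8232.15 is 27%.
The additional-duty order on 8232.15 targets Talune, not Tyrmark; it does not apply.
Duty = $4,375.26 × 27% = $1,181.32.
Line 2 (3459.67, Talune, 2,112 kg, $250,398.72):
Base rate for 3459.67 is $2.45/kg.
3459.67 has an FTA preferential rate, but origin Talune is not Bralesta; base rate stands.
Additional duty on 3459.67 from Talune: +59% ad valorem. Applied ad valorem rate = 59%.
Duty = $250,398.72 × 59% + 2,112 × $2.45 = $152,909.64.
Total = $1,181.32 + $152,909.64 = $154,090.96.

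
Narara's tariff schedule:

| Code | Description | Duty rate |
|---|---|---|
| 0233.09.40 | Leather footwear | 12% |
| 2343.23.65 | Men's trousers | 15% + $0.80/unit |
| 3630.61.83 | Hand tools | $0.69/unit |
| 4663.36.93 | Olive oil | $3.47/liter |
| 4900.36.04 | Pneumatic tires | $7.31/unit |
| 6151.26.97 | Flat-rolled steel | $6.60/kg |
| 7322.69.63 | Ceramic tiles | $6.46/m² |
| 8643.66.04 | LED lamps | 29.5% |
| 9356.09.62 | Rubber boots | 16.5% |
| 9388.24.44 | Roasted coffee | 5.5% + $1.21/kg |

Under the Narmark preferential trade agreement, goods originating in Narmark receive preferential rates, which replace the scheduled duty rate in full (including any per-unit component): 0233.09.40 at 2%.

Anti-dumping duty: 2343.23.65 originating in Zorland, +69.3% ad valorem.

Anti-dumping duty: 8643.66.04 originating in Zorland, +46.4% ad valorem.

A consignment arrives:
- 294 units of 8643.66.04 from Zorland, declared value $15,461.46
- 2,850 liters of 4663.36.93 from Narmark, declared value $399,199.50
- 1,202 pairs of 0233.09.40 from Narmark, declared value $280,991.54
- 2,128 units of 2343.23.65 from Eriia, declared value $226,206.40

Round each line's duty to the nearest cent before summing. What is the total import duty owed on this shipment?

Line 1 (8643.66.04, Zorland, 294 units, $15,461.46):
Base rate for 8643.66.04 is 29.5%.
Additional duty on 8643.66.04 from Zorland: +46.4%. Applied ad valorem rate: 29.5% + 46.4% = 75.9%.
Duty = $15,461.46 × 75.9% = $11,735.25.
Line 2 (4663.36.93, Narmark, 2,850 liters, $399,199.50):
Base rate for 4663.36.93 is $3.47/liter.
Origin Narmark is the FTA partner but 4663.36.93 is not on the preference list; base rate stands.
Duty = 2,850 × $3.47 = $9,889.50.
Line 3 (0233.09.40, Narmark, 1,202 pairs, $280,991.54):
Base rate for 0233.09.40 is 12%.
Origin Narmark qualifies under the Narara–Narmark agreement and 0233.09.40 is covered: preferential rate 2% applies instead.
Duty = $280,991.54 × 2% = $5,619.83.
Line 4 (2343.23.65, Eriia, 2,128 units, $226,206.40):
Base rate for 2343.23.65 is 15% + $0.80/unit.
The additional-duty order on 2343.23.65 targets Zorland, not Eriia; it does not apply.
Duty = $226,206.40 × 15% + 2,128 × $0.80 = $35,633.36.
Total = $11,735.25 + $9,889.50 + $5,619.83 + $35,633.36 = $62,877.94.

$62,877.94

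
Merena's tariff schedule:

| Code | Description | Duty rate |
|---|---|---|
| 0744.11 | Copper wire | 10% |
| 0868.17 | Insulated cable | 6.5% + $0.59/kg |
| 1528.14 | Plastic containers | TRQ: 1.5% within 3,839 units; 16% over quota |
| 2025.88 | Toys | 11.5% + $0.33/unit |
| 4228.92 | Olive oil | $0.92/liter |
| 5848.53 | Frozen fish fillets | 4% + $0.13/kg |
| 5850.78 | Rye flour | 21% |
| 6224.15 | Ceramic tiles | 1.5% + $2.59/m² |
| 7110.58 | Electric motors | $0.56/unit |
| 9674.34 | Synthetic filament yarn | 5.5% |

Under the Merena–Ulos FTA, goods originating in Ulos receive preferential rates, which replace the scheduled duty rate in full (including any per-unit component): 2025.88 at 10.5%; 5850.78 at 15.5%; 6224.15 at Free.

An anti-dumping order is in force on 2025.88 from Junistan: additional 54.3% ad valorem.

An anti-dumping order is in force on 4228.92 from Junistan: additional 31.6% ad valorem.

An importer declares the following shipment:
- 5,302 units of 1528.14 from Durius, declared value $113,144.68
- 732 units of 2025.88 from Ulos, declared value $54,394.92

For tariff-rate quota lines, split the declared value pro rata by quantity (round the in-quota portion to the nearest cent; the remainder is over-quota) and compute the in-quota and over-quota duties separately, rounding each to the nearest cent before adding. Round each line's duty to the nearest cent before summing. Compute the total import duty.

Line 1 (1528.14, Durius, 5,302 units, $113,144.68):
Code 1528.14 is under a tariff-rate quota (threshold 3,839 units). In-quota: 3,839 units at 1.5%; over-quota: 1,463 units at 16%.
Pro-rata value split: in-quota = $113,144.68 × 3,839/5,302 = $81,924.26; over-quota = $113,144.68 − $81,924.26 = $31,220.42.
In-quota duty = $81,924.26 × 1.5% = $1,228.86. Over-quota duty = $31,220.42 × 16% = $4,995.27.
Line duty = $1,228.86 + $4,995.27 = $6,224.13.
Line 2 (2025.88, Ulos, 732 units, $54,394.92):
Base rate for 2025.88 is 11.5% + $0.33/unit.
Origin Ulos qualifies under the Merena–Ulos agreement and 2025.88 is covered: preferential rate 10.5% applies instead.
The additional-duty order on 2025.88 targets Junistan, not Ulos; it does not apply.
Duty = $54,394.92 × 10.5% = $5,711.47.
Total = $6,224.13 + $5,711.47 = $11,935.60.

$11,935.60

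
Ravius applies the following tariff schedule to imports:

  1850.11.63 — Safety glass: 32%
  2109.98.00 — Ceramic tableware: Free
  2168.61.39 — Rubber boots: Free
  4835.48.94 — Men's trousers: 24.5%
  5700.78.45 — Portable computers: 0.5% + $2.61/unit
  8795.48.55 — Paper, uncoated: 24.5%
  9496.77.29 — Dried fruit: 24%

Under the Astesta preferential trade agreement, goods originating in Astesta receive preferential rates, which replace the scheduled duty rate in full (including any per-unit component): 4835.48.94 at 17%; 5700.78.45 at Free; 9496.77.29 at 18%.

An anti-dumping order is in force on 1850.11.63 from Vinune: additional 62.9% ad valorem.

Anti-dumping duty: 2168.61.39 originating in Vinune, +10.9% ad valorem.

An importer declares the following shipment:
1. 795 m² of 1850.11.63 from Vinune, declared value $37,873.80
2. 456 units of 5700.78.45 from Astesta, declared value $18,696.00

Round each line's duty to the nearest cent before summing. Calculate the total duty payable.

Line 1 (1850.11.63, Vinune, 795 m², $37,873.80):
Base rate for 1850.11.63 is 32%.
Additional duty on 1850.11.63 from Vinune: +62.9%. Applied ad valorem rate: 32% + 62.9% = 94.9%.
Duty = $37,873.80 × 94.9% = $35,942.24.
Line 2 (5700.78.45, Astesta, 456 units, $18,696.00):
Base rate for 5700.78.45 is 0.5% + $2.61/unit.
Origin Astesta qualifies under the Ravius–Astesta agreement and 5700.78.45 is covered: preferential rate Free applies instead.
Duty = $18,696.00 × 0% = $0.00.
Total = $35,942.24 + $0.00 = $35,942.24.

$35,942.24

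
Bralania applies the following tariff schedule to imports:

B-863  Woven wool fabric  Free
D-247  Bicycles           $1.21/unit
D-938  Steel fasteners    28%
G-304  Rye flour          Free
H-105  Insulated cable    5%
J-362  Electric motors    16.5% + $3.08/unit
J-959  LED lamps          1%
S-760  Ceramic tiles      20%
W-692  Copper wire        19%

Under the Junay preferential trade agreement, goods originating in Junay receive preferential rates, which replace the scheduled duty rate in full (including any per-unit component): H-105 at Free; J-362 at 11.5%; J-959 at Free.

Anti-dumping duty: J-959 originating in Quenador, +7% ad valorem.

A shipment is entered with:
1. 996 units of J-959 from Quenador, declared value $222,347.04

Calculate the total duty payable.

Line 1 (J-959, Quenador, 996 units, $222,347.04):
Base rate for J-959 is 1%.
J-959 has an FTA preferential rate, but origin Quenador is not Junay; base rate stands.
Additional duty on J-959 from Quenador: +7%. Applied ad valorem rate: 1% + 7% = 8%.
Duty = $222,347.04 × 8% = $17,787.76.

$17,787.76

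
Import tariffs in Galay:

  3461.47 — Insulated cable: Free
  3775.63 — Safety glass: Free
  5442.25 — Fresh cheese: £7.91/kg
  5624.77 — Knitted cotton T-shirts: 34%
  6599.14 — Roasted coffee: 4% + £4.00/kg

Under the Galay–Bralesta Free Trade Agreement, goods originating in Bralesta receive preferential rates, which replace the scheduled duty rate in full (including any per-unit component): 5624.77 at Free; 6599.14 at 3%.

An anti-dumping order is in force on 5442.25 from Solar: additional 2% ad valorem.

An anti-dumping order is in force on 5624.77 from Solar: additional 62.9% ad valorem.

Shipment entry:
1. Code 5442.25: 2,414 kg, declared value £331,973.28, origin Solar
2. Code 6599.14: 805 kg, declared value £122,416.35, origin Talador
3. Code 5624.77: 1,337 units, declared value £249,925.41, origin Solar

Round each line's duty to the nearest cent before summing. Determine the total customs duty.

Line 1 (5442.25, Solar, 2,414 kg, £331,973.28):
Base rate for 5442.25 is £7.91/kg.
Additional duty on 5442.25 from Solar: +2% ad valorem. Applied ad valorem rate = 2%.
Duty = £331,973.28 × 2% + 2,414 × £7.91 = £25,734.21.
Line 2 (6599.14, Talador, 805 kg, £122,416.35):
Base rate for 6599.14 is 4% + £4.00/kg.
6599.14 has an FTA preferential rate, but origin Talador is not Bralesta; base rate stands.
Duty = £122,416.35 × 4% + 805 × £4.00 = £8,116.65.
Line 3 (5624.77, Solar, 1,337 units, £249,925.41):
Base rate for 5624.77 is 34%.
5624.77 has an FTA preferential rate, but origin Solar is not Bralesta; base rate stands.
Additional duty on 5624.77 from Solar: +62.9%. Applied ad valorem rate: 34% + 62.9% = 96.9%.
Duty = £249,925.41 × 96.9% = £242,177.72.
Total = £25,734.21 + £8,116.65 + £242,177.72 = £276,028.58.

£276,028.58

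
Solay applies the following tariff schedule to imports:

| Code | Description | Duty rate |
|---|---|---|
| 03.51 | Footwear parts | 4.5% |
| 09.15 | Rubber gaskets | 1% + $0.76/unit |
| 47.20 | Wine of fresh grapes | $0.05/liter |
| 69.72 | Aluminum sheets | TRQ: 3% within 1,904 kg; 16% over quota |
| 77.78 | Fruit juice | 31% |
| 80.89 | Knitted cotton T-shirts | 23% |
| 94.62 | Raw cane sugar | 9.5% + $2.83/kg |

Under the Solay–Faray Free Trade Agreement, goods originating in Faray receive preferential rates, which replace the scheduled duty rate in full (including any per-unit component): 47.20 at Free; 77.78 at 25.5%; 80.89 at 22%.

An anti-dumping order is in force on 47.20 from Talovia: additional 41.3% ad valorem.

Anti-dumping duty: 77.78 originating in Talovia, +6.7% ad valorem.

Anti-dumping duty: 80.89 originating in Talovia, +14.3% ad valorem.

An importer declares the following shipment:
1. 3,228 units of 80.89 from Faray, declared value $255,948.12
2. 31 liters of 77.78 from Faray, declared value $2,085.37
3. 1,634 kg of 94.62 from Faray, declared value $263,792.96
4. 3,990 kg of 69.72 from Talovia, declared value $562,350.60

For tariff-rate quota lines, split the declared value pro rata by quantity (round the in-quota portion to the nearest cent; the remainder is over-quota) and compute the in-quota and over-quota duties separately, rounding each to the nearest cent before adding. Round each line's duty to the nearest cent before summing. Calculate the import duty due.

$141,615.53

Line 1 (80.89, Faray, 3,228 units, $255,948.12):
Base rate for 80.89 is 23%.
Origin Faray qualifies under the Solay–Faray agreement and 80.89 is covered: preferential rate 22% applies instead.
The additional-duty order on 80.89 targets Talovia, not Faray; it does not apply.
Duty = $255,948.12 × 22% = $56,308.59.
Line 2 (77.78, Faray, 31 liters, $2,085.37):
Base rate for 77.78 is 31%.
Origin Faray qualifies under the Solay–Faray agreement and 77.78 is covered: preferential rate 25.5% applies instead.
The additional-duty order on 77.78 targets Talovia, not Faray; it does not apply.
Duty = $2,085.37 × 25.5% = $531.77.
Line 3 (94.62, Faray, 1,634 kg, $263,792.96):
Base rate for 94.62 is 9.5% + $2.83/kg.
Origin Faray is the FTA partner but 94.62 is not on the preference list; base rate stands.
Duty = $263,792.96 × 9.5% + 1,634 × $2.83 = $29,684.55.
Line 4 (69.72, Talovia, 3,990 kg, $562,350.60):
Code 69.72 is under a tariff-rate quota (threshold 1,904 kg). In-quota: 1,904 kg at 3%; over-quota: 2,086 kg at 16%.
Pro-rata value split: in-quota = $562,350.60 × 1,904/3,990 = $268,349.76; over-quota = $562,350.60 − $268,349.76 = $294,000.84.
In-quota duty = $268,349.76 × 3% = $8,050.49. Over-quota duty = $294,000.84 × 16% = $47,040.13.
Line duty = $8,050.49 + $47,040.13 = $55,090.62.
Total = $56,308.59 + $531.77 + $29,684.55 + $55,090.62 = $141,615.53.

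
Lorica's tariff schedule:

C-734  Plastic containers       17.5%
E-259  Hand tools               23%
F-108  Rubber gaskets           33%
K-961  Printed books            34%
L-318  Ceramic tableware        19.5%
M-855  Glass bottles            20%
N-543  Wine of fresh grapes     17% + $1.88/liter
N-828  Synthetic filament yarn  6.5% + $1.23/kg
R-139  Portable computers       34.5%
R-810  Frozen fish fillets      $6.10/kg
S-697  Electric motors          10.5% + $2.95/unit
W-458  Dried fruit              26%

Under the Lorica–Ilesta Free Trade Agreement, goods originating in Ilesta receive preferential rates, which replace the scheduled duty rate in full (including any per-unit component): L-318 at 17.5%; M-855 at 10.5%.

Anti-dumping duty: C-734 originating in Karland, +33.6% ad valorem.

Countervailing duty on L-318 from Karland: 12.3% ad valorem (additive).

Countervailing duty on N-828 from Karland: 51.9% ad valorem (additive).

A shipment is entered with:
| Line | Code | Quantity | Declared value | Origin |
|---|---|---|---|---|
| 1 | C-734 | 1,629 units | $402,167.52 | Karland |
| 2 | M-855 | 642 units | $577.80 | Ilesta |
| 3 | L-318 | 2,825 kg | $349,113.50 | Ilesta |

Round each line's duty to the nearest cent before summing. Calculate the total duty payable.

$266,663.13

Line 1 (C-734, Karland, 1,629 units, $402,167.52):
Base rate for C-734 is 17.5%.
Additional duty on C-734 from Karland: +33.6%. Applied ad valorem rate: 17.5% + 33.6% = 51.1%.
Duty = $402,167.52 × 51.1% = $205,507.60.
Line 2 (M-855, Ilesta, 642 units, $577.80):
Base rate for M-855 is 20%.
Origin Ilesta qualifies under the Lorica–Ilesta agreement and M-855 is covered: preferential rate 10.5% applies instead.
Duty = $577.80 × 10.5% = $60.67.
Line 3 (L-318, Ilesta, 2,825 kg, $349,113.50):
Base rate for L-318 is 19.5%.
Origin Ilesta qualifies under the Lorica–Ilesta agreement and L-318 is covered: preferential rate 17.5% applies instead.
The additional-duty order on L-318 targets Karland, not Ilesta; it does not apply.
Duty = $349,113.50 × 17.5% = $61,094.86.
Total = $205,507.60 + $60.67 + $61,094.86 = $266,663.13.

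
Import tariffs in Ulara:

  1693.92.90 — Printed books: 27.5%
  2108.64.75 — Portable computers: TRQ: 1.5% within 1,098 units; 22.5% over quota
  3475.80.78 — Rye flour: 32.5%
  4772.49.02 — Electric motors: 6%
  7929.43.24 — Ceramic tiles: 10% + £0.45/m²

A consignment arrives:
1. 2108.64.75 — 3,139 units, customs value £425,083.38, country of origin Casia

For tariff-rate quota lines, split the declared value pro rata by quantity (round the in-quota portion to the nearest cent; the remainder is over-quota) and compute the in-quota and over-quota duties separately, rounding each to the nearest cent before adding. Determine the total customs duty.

Line 1 (2108.64.75, Casia, 3,139 units, £425,083.38):
Code 2108.64.75 is under a tariff-rate quota (threshold 1,098 units). In-quota: 1,098 units at 1.5%; over-quota: 2,041 units at 22.5%.
Pro-rata value split: in-quota = £425,083.38 × 1,098/3,139 = £148,691.16; over-quota = £425,083.38 − £148,691.16 = £276,392.22.
In-quota duty = £148,691.16 × 1.5% = £2,230.37. Over-quota duty = £276,392.22 × 22.5% = £62,188.25.
Line duty = £2,230.37 + £62,188.25 = £64,418.62.

£64,418.62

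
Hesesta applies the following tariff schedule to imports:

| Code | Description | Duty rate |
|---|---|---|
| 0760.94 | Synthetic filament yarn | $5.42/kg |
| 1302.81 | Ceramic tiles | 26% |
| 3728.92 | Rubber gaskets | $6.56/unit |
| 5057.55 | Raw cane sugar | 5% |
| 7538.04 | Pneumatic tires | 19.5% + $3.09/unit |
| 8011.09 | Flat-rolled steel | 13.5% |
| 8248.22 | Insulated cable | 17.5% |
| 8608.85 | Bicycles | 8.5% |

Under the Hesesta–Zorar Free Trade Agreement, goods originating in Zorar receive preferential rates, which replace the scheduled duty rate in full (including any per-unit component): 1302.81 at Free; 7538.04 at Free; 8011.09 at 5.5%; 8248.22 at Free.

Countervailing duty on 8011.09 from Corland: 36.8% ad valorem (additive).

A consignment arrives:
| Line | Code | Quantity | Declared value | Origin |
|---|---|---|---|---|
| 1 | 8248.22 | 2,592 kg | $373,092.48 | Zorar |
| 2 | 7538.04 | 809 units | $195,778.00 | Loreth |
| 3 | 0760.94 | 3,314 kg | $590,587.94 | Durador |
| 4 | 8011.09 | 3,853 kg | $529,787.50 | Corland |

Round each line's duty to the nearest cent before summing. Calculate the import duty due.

$325,121.51

Line 1 (8248.22, Zorar, 2,592 kg, $373,092.48):
Base rate for 8248.22 is 17.5%.
Origin Zorar qualifies under the Hesesta–Zorar agreement and 8248.22 is covered: preferential rate Free applies instead.
Duty = $373,092.48 × 0% = $0.00.
Line 2 (7538.04, Loreth, 809 units, $195,778.00):
Base rate for 7538.04 is 19.5% + $3.09/unit.
7538.04 has an FTA preferential rate, but origin Loreth is not Zorar; base rate stands.
Duty = $195,778.00 × 19.5% + 809 × $3.09 = $40,676.52.
Line 3 (0760.94, Durador, 3,314 kg, $590,587.94):
Base rate for 0760.94 is $5.42/kg.
Duty = 3,314 × $5.42 = $17,961.88.
Line 4 (8011.09, Corland, 3,853 kg, $529,787.50):
Base rate for 8011.09 is 13.5%.
8011.09 has an FTA preferential rate, but origin Corland is not Zorar; base rate stands.
Additional duty on 8011.09 from Corland: +36.8%. Applied ad valorem rate: 13.5% + 36.8% = 50.3%.
Duty = $529,787.50 × 50.3% = $266,483.11.
Total = $0.00 + $40,676.52 + $17,961.88 + $266,483.11 = $325,121.51.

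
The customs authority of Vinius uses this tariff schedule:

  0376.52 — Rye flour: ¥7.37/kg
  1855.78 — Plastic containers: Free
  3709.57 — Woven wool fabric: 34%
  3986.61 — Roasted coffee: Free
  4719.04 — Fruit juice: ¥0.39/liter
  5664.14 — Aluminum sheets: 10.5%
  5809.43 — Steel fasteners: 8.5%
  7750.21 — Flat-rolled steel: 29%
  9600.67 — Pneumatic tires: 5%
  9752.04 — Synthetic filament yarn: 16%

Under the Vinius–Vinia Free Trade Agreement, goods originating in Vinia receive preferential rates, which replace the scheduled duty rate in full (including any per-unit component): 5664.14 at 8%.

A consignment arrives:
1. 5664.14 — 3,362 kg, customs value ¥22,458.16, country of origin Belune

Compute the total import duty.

Line 1 (5664.14, Belune, 3,362 kg, ¥22,458.16):
Base rate for 5664.14 is 10.5%.
5664.14 has an FTA preferential rate, but origin Belune is not Vinia; base rate stands.
Duty = ¥22,458.16 × 10.5% = ¥2,358.11.

¥2,358.11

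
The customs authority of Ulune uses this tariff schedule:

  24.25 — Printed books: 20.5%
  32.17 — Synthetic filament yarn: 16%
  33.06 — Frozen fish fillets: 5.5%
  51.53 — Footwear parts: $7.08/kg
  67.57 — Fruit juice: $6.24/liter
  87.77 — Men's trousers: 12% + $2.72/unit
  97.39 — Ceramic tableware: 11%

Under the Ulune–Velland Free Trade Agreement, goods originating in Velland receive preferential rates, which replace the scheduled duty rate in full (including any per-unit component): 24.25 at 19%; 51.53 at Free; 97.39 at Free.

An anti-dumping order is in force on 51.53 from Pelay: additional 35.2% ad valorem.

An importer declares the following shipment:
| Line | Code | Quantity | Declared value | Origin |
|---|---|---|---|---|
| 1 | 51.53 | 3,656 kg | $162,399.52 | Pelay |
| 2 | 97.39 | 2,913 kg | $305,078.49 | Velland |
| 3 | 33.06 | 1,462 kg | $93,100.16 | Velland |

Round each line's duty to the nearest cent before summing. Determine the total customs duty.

Line 1 (51.53, Pelay, 3,656 kg, $162,399.52):
Base rate for 51.53 is $7.08/kg.
51.53 has an FTA preferential rate, but origin Pelay is not Velland; base rate stands.
Additional duty on 51.53 from Pelay: +35.2% ad valorem. Applied ad valorem rate = 35.2%.
Duty = $162,399.52 × 35.2% + 3,656 × $7.08 = $83,049.11.
Line 2 (97.39, Velland, 2,913 kg, $305,078.49):
Base rate for 97.39 is 11%.
Origin Velland qualifies under the Ulune–Velland agreement and 97.39 is covered: preferential rate Free applies instead.
Duty = $305,078.49 × 0% = $0.00.
Line 3 (33.06, Velland, 1,462 kg, $93,100.16):
Base rate for 33.06 is 5.5%.
Origin Velland is the FTA partner but 33.06 is not on the preference list; base rate stands.
Duty = $93,100.16 × 5.5% = $5,120.51.
Total = $83,049.11 + $0.00 + $5,120.51 = $88,169.62.

$88,169.62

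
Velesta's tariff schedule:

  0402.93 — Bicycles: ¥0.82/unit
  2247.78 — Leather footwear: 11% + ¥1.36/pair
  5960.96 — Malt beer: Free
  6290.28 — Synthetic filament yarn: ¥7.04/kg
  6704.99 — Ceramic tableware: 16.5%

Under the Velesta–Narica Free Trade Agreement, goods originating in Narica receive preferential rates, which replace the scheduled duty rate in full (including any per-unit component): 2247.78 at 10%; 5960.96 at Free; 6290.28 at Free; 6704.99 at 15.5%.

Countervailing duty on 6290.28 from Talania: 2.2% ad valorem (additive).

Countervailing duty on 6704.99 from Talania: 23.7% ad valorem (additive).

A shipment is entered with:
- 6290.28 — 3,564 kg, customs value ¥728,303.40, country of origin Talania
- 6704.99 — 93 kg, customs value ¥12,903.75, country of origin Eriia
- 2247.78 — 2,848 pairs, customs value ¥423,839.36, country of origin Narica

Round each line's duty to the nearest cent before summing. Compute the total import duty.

¥85,626.29

Line 1 (6290.28, Talania, 3,564 kg, ¥728,303.40):
Base rate for 6290.28 is ¥7.04/kg.
6290.28 has an FTA preferential rate, but origin Talania is not Narica; base rate stands.
Additional duty on 6290.28 from Talania: +2.2% ad valorem. Applied ad valorem rate = 2.2%.
Duty = ¥728,303.40 × 2.2% + 3,564 × ¥7.04 = ¥41,113.23.
Line 2 (6704.99, Eriia, 93 kg, ¥12,903.75):
Base rate for 6704.99 is 16.5%.
6704.99 has an FTA preferential rate, but origin Eriia is not Narica; base rate stands.
The additional-duty order on 6704.99 targets Talania, not Eriia; it does not apply.
Duty = ¥12,903.75 × 16.5% = ¥2,129.12.
Line 3 (2247.78, Narica, 2,848 pairs, ¥423,839.36):
Base rate for 2247.78 is 11% + ¥1.36/pair.
Origin Narica qualifies under the Velesta–Narica agreement and 2247.78 is covered: preferential rate 10% applies instead.
Duty = ¥423,839.36 × 10% = ¥42,383.94.
Total = ¥41,113.23 + ¥2,129.12 + ¥42,383.94 = ¥85,626.29.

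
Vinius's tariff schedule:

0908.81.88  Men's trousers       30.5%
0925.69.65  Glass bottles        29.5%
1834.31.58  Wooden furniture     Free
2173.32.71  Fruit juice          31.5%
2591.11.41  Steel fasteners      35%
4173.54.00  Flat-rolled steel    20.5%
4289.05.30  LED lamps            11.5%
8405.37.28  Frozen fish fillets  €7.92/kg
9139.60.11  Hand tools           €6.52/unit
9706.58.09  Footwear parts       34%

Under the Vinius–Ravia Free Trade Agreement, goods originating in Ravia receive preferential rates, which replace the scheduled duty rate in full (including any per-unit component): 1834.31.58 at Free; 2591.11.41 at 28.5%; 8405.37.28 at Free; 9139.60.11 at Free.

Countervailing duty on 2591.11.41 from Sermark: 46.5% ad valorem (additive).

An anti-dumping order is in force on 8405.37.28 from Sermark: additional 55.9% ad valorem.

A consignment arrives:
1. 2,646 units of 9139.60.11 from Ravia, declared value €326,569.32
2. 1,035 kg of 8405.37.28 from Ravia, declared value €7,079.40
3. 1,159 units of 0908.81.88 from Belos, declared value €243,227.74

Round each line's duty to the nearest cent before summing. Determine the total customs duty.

Line 1 (9139.60.11, Ravia, 2,646 units, €326,569.32):
Base rate for 9139.60.11 is €6.52/unit.
Origin Ravia qualifies under the Vinius–Ravia agreement and 9139.60.11 is covered: preferential rate Free applies instead.
Duty = €326,569.32 × 0% = €0.00.
Line 2 (8405.37.28, Ravia, 1,035 kg, €7,079.40):
Base rate for 8405.37.28 is €7.92/kg.
Origin Ravia qualifies under the Vinius–Ravia agreement and 8405.37.28 is covered: preferential rate Free applies instead.
The additional-duty order on 8405.37.28 targets Sermark, not Ravia; it does not apply.
Duty = €7,079.40 × 0% = €0.00.
Line 3 (0908.81.88, Belos, 1,159 units, €243,227.74):
Base rate for 0908.81.88 is 30.5%.
Duty = €243,227.74 × 30.5% = €74,184.46.
Total = €0.00 + €0.00 + €74,184.46 = €74,184.46.

€74,184.46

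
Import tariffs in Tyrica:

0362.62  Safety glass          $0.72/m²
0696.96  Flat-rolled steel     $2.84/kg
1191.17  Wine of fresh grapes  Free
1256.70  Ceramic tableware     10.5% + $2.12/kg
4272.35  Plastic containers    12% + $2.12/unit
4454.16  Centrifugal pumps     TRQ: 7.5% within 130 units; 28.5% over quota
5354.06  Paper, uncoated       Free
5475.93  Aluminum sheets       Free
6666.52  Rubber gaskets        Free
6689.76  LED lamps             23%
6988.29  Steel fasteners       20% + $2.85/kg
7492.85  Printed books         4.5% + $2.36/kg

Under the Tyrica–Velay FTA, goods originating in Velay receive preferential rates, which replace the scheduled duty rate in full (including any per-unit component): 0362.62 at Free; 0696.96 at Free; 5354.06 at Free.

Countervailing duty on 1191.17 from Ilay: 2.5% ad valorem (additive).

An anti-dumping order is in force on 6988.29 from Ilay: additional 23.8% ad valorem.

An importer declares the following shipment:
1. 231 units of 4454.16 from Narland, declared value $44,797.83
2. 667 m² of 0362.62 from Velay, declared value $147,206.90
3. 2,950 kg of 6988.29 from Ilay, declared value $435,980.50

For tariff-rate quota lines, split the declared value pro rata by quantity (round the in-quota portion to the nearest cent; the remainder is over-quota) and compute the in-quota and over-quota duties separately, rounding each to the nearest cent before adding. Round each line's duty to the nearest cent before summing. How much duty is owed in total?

$206,840.06

Line 1 (4454.16, Narland, 231 units, $44,797.83):
Code 4454.16 is under a tariff-rate quota (threshold 130 units). In-quota: 130 units at 7.5%; over-quota: 101 units at 28.5%.
Pro-rata value split: in-quota = $44,797.83 × 130/231 = $25,210.90; over-quota = $44,797.83 − $25,210.90 = $19,586.93.
In-quota duty = $25,210.90 × 7.5% = $1,890.82. Over-quota duty = $19,586.93 × 28.5% = $5,582.28.
Line duty = $1,890.82 + $5,582.28 = $7,473.10.
Line 2 (0362.62, Velay, 667 m², $147,206.90):
Base rate for 0362.62 is $0.72/m².
Origin Velay qualifies under the Tyrica–Velay agreement and 0362.62 is covered: preferential rate Free applies instead.
Duty = $147,206.90 × 0% = $0.00.
Line 3 (6988.29, Ilay, 2,950 kg, $435,980.50):
Base rate for 6988.29 is 20% + $2.85/kg.
Additional duty on 6988.29 from Ilay: +23.8%. Applied ad valorem rate: 20% + 23.8% = 43.8%.
Duty = $435,980.50 × 43.8% + 2,950 × $2.85 = $199,366.96.
Total = $7,473.10 + $0.00 + $199,366.96 = $206,840.06.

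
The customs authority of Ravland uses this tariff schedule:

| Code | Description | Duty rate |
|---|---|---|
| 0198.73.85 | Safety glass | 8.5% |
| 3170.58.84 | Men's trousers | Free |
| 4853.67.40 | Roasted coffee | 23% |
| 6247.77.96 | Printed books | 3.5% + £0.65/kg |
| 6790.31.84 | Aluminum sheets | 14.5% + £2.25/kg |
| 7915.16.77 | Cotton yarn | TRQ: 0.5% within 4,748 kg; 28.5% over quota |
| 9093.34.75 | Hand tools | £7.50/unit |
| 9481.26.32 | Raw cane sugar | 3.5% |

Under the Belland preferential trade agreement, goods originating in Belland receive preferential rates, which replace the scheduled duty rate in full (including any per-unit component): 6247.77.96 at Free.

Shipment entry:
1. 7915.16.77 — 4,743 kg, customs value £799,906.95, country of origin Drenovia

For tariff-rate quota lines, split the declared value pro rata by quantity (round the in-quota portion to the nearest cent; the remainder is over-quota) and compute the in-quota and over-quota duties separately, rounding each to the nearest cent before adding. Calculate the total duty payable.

£3,999.53

Line 1 (7915.16.77, Drenovia, 4,743 kg, £799,906.95):
Code 7915.16.77 is under a tariff-rate quota (threshold 4,748 kg). Quantity 4,743 kg is within the quota, so the in-quota rate 0.5% applies to the full value.
Duty = £799,906.95 × 0.5% = £3,999.53.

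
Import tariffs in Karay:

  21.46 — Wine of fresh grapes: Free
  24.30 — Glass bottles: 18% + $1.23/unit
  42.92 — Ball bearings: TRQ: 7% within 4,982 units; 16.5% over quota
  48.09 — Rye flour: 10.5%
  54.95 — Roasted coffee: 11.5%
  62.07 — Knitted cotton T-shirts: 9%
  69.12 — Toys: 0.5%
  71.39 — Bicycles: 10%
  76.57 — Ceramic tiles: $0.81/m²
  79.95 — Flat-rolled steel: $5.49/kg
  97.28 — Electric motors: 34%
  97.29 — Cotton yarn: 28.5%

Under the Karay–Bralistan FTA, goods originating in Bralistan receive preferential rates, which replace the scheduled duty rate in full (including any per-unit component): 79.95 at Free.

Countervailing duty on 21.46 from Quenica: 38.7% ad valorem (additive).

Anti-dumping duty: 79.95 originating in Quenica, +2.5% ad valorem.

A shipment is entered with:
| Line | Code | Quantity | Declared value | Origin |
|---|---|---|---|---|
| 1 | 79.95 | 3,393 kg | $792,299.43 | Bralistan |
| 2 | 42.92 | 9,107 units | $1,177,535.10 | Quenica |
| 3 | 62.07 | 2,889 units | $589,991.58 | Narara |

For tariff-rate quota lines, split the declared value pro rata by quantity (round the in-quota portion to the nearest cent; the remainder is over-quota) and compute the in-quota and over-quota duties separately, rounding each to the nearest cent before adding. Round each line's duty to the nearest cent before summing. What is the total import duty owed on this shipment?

$186,196.13

Line 1 (79.95, Bralistan, 3,393 kg, $792,299.43):
Base rate for 79.95 is $5.49/kg.
Origin Bralistan qualifies under the Karay–Bralistan agreement and 79.95 is covered: preferential rate Free applies instead.
The additional-duty order on 79.95 targets Quenica, not Bralistan; it does not apply.
Duty = $792,299.43 × 0% = $0.00.
Line 2 (42.92, Quenica, 9,107 units, $1,177,535.10):
Code 42.92 is under a tariff-rate quota (threshold 4,982 units). In-quota: 4,982 units at 7%; over-quota: 4,125 units at 16.5%.
Pro-rata value split: in-quota = $1,177,535.10 × 4,982/9,107 = $644,172.60; over-quota = $1,177,535.10 − $644,172.60 = $533,362.50.
In-quota duty = $644,172.60 × 7% = $45,092.08. Over-quota duty = $533,362.50 × 16.5% = $88,004.81.
Line duty = $45,092.08 + $88,004.81 = $133,096.89.
Line 3 (62.07, Narara, 2,889 units, $589,991.58):
Base rate for 62.07 is 9%.
Duty = $589,991.58 × 9% = $53,099.24.
Total = $0.00 + $133,096.89 + $53,099.24 = $186,196.13.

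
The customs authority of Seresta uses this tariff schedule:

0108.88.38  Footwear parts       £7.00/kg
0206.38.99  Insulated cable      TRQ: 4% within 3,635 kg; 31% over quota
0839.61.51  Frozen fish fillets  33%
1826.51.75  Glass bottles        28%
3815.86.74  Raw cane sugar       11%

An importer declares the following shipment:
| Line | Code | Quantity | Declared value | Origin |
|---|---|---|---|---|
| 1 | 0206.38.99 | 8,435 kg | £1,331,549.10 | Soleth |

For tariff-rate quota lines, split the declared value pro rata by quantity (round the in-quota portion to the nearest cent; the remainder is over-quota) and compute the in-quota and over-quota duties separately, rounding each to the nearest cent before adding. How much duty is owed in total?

£257,848.52

Line 1 (0206.38.99, Soleth, 8,435 kg, £1,331,549.10):
Code 0206.38.99 is under a tariff-rate quota (threshold 3,635 kg). In-quota: 3,635 kg at 4%; over-quota: 4,800 kg at 31%.
Pro-rata value split: in-quota = £1,331,549.10 × 3,635/8,435 = £573,821.10; over-quota = £1,331,549.10 − £573,821.10 = £757,728.00.
In-quota duty = £573,821.10 × 4% = £22,952.84. Over-quota duty = £757,728.00 × 31% = £234,895.68.
Line duty = £22,952.84 + £234,895.68 = £257,848.52.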